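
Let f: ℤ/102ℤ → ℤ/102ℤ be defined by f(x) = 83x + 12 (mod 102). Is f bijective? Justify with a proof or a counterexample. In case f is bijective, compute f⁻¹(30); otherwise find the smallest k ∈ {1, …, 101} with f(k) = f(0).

Suppose f(a) = f(b) in ℤ/102ℤ. Then 83a + 12 ≡ 83b + 12 (mod 102), thus 83(a − b) ≡ 0 (mod 102).
Since gcd(83, 102) = 1, 83 is invertible modulo 102, so a − b ≡ 0 (mod 102), i.e. a = b.
We now compute 83⁻¹ mod 102 explicitly. Euclid's algorithm: 102 = 1·83 + 19, 83 = 4·19 + 7, 19 = 2·7 + 5, 7 = 1·5 + 2, 5 = 2·2 + 1; back-substituting gives 1 = 59·83 − 48·102, so 83⁻¹ ≡ 59 (mod 102).
For any y ∈ ℤ/102ℤ, x = 59(y − 12) mod 102 satisfies f(x) = 83·59(y − 12) + 12 ≡ y (since 83·59 ≡ 1 mod 102). So every y has a preimage.
Therefore f is bijective.
Since f is bijective, we find f⁻¹(30): we need 83x ≡ 30 − 12 ≡ 18 (mod 102). Using 83⁻¹ = 59: x ≡ 59·18 = 1062 = 10·102 + 42, so x = 42.
Check: f(42) = 83·42 + 12 = 3498 = 34·102 + 30 ≡ 30 (mod 102).

42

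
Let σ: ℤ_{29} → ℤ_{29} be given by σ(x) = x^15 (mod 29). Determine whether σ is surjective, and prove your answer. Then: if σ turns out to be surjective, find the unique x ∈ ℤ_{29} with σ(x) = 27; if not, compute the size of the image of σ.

Since 29 is prime, the nonzero elements of ℤ_{29} form a cyclic group of order 28.
As gcd(15, 28) = 1, raising to the 15th power is a bijection on this group: if s^15 ≡ t^15 then (st^{−1})^15 = 1, and the only element of order dividing gcd(15, 28) = 1 is 1, so s = t.
With σ(0) = 0 this makes σ injective on all of ℤ_{29}, hence bijective (finite equal-size domain and codomain). In particular σ is surjective.
Since σ is surjective, we find the preimage of 27. The inverse of x ↦ x^15 on (ℤ_{29})^× is x ↦ x^15, because 15·15 = 225 = 8·28 + 1 ≡ 1 (mod 28) and x^{28} = 1 for x ≠ 0 (Fermat). So σ⁻¹(27) = 27^15 mod 29.
Repeated squaring mod 29: 27^1 ≡ 27, 27^2 ≡ 27² = 729 ≡ 4, 27^4 ≡ 4² = 16, 27^8 ≡ 16² = 256 ≡ 24. Since 15 = 8 + 4 + 2 + 1, 27^15 ≡ 24·16·4·27: 24·16 = 384 ≡ 7, then 7·4 = 28, then 28·27 = 756 ≡ 2. So 27^15 ≡ 2 (mod 29).
Hence σ⁻¹(27) = 2.

2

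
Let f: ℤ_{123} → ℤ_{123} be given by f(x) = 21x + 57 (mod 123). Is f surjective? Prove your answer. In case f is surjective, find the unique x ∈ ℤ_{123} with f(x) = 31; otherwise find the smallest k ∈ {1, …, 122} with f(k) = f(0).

41

Since gcd(21, 123) = 3, we have 21x ≡ 0 (mod 3) for all x, so f(x) ≡ 0 (mod 3).
But 1 ≢ 0 (mod 3), so 1 ∈ ℤ_{123} has no preimage. Therefore f is not surjective.
Since f is not surjective, we find the least positive k with f(k) = f(0): this means 21k ≡ 0 (mod 123), i.e. 123 ∣ 21k. Since gcd(21, 123) = 3, dividing through by 3 this holds exactly when 41 ∣ 7k, and as gcd(7, 41) = 1, exactly when 41 ∣ k.
The smallest positive such k is 41.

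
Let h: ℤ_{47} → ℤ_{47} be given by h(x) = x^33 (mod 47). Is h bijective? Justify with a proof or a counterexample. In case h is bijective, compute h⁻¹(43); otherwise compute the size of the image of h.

Since 47 is prime, the nonzero elements of ℤ_{47} form a cyclic group of order 46.
As gcd(33, 46) = 1, raising to the 33rd power is a bijection on this group: if x_1^33 ≡ x_2^33 then (x_1x_2^{−1})^33 = 1, and the only element of order dividing gcd(33, 46) = 1 is 1, so x_1 = x_2.
With h(0) = 0 this makes h injective on all of ℤ_{47}, hence bijective (finite equal-size domain and codomain). In particular h is bijective.
Since h is bijective, we find the preimage of 43. The inverse of x ↦ x^33 on (ℤ_{47})^× is x ↦ x^7, because 33·7 = 231 = 5·46 + 1 ≡ 1 (mod 46) and x^{46} = 1 for x ≠ 0 (Fermat). So h⁻¹(43) = 43^7 mod 47.
Repeated squaring mod 47: 43^1 ≡ 43, 43^2 ≡ 43² = 1849 ≡ 16, 43^4 ≡ 16² = 256 ≡ 21. Since 7 = 4 + 2 + 1, 43^7 ≡ 21·16·43: 21·16 = 336 ≡ 7, then 7·43 = 301 ≡ 19. So 43^7 ≡ 19 (mod 47).
Hence h⁻¹(43) = 19.

19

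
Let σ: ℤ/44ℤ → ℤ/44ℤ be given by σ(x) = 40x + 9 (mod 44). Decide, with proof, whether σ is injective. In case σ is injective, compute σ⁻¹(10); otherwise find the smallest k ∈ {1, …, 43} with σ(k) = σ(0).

By definition, σ is injective if σ(x_1) = σ(x_2) implies x_1 = x_2.
We have gcd(40, 44) = 4 > 1. Taking x_1 = 0 and x_2 = 11: σ(0) = 9 and σ(11) = 40·11 + 9 = 449 ≡ 9 (mod 44).
So σ(0) = σ(11) while 0 ≠ 11, hence σ is not injective.
Since σ is not injective, we find the least positive k with σ(k) = σ(0): this means 40k ≡ 0 (mod 44), i.e. 44 ∣ 40k. Since gcd(40, 44) = 4, dividing through by 4 this holds exactly when 11 ∣ 10k, and as gcd(10, 11) = 1, exactly when 11 ∣ k.
The smallest positive such k is 11.

11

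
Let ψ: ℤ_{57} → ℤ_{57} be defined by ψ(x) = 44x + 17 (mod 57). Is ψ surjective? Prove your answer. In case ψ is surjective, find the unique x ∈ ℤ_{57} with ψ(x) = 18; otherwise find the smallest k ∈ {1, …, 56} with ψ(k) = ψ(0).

By definition, surjectivity means every element of the codomain has a preimage under ψ.
Since gcd(44, 57) = 1, 44 is invertible modulo 57. Euclid's algorithm: 57 = 1·44 + 13, 44 = 3·13 + 5, 13 = 2·5 + 3, 5 = 1·3 + 2, 3 = 1·2 + 1; back-substituting gives 1 = 35·44 − 27·57, so 44⁻¹ ≡ 35 (mod 57).
Then y ↦ 35(y − 17) is a two-sided inverse to ψ, so every y ∈ ℤ_{57} has a preimage.
Hence ψ is surjective.
Since ψ is surjective, we find ψ⁻¹(18): we need 44x ≡ 18 − 17 ≡ 1 (mod 57). Using 44⁻¹ = 35: x ≡ 35·1 = 35, so x = 35.
Check: ψ(35) = 44·35 + 17 = 1557 = 27·57 + 18 ≡ 18 (mod 57).

35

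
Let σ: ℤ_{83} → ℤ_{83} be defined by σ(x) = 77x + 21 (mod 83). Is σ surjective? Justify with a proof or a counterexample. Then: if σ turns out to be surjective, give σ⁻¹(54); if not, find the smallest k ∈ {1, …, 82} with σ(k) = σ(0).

36

Since gcd(77, 83) = 1, 77 is invertible modulo 83. Euclid's algorithm: 83 = 1·77 + 6, 77 = 12·6 + 5, 6 = 1·5 + 1; back-substituting gives 1 = 69·77 − 64·83, so 77⁻¹ ≡ 69 (mod 83).
Then y ↦ 69(y − 21) is a two-sided inverse to σ, so every y ∈ ℤ_{83} has a preimage.
Hence σ is surjective.
Since σ is surjective, we find σ⁻¹(54): we need 77x ≡ 54 − 21 ≡ 33 (mod 83). Using 77⁻¹ = 69: x ≡ 69·33 = 2277 = 27·83 + 36, so x = 36.
Check: σ(36) = 77·36 + 21 = 2793 = 33·83 + 54 ≡ 54 (mod 83).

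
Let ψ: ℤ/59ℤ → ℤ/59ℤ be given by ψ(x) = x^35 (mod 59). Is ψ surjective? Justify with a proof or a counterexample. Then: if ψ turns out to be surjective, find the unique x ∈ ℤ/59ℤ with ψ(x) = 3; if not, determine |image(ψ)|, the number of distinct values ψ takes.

7

Since 59 is prime, the nonzero elements of ℤ/59ℤ form a cyclic group of order 58.
As gcd(35, 58) = 1, raising to the 35th power is a bijection on this group: if a^35 ≡ b^35 then (ab^{−1})^35 = 1, and the only element of order dividing gcd(35, 58) = 1 is 1, so a = b.
With ψ(0) = 0 this makes ψ injective on all of ℤ/59ℤ, hence bijective (finite equal-size domain and codomain). In particular ψ is surjective.
Since ψ is surjective, we find the preimage of 3. The inverse of x ↦ x^35 on (ℤ/59ℤ)^× is x ↦ x^5, because 35·5 = 175 = 3·58 + 1 ≡ 1 (mod 58) and x^{58} = 1 for x ≠ 0 (Fermat). So ψ⁻¹(3) = 3^5 mod 59.
Repeated squaring mod 59: 3^1 ≡ 3, 3^2 ≡ 3² = 9, 3^4 ≡ 9² = 81 ≡ 22. Since 5 = 4 + 1, 3^5 ≡ 22·3: 22·3 = 66 ≡ 7. So 3^5 ≡ 7 (mod 59).
Hence ψ⁻¹(3) = 7.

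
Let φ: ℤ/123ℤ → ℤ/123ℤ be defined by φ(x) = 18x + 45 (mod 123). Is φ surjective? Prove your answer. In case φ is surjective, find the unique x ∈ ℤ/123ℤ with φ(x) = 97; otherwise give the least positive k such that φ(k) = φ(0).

41

Since gcd(18, 123) = 3, we have 18x ≡ 0 (mod 3) for all x, so φ(x) ≡ 0 (mod 3).
But 1 ≢ 0 (mod 3), so 1 ∈ ℤ/123ℤ has no preimage. Therefore φ is not surjective.
Since φ is not surjective, we find the least positive k with φ(k) = φ(0): this means 18k ≡ 0 (mod 123), i.e. 123 ∣ 18k. Since gcd(18, 123) = 3, dividing through by 3 this holds exactly when 41 ∣ 6k, and as gcd(6, 41) = 1, exactly when 41 ∣ k.
The smallest positive such k is 41.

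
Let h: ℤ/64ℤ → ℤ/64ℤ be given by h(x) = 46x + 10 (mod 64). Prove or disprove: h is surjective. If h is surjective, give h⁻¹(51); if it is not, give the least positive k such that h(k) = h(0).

Since gcd(46, 64) = 2, we have 46x ≡ 0 (mod 2) for all x, so h(x) ≡ 0 (mod 2).
But 1 ≢ 0 (mod 2), so 1 ∈ ℤ/64ℤ has no preimage. Hence h is not surjective.
Since h is not surjective, we find the least positive k with h(k) = h(0): this means 46k ≡ 0 (mod 64), i.e. 64 ∣ 46k. Since gcd(46, 64) = 2, dividing through by 2 this holds exactly when 32 ∣ 23k, and as gcd(23, 32) = 1, exactly when 32 ∣ k.
The smallest positive such k is 32.

32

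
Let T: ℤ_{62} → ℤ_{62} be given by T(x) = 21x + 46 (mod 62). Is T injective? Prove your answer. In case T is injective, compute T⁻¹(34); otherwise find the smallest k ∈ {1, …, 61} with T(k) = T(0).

26

By definition, T is injective if T(a) = T(b) implies a = b.
If T(a) = T(b), then 21a ≡ 21b (mod 62). Because gcd(21, 62) = 1, we may cancel 21 to get a ≡ b (mod 62).
Thus T is injective.
We now compute 21⁻¹ mod 62 explicitly. Euclid's algorithm: 62 = 2·21 + 20, 21 = 1·20 + 1; back-substituting gives 1 = 3·21 − 1·62, so 21⁻¹ ≡ 3 (mod 62).
Since T is injective, we find T⁻¹(34): we need 21x ≡ 34 − 46 ≡ 50 (mod 62). Using 21⁻¹ = 3: x ≡ 3·50 = 150 = 2·62 + 26, so x = 26.
Check: T(26) = 21·26 + 46 = 592 = 9·62 + 34 ≡ 34 (mod 62).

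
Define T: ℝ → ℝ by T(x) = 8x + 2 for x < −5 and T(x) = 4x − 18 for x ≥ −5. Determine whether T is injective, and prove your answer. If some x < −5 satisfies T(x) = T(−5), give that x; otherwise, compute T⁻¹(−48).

-25/4

Both pieces are strictly increasing (slopes 8 and 4), so each is injective on its own interval.
The left piece maps (−∞, −5) onto (−∞, −38); the right piece maps [−5, ∞) onto [−38, ∞).
These images are disjoint, so no value is attained by both pieces. Thus T is injective.
Because the two images are disjoint, no x < −5 has T(x) = T(−5), so we compute T⁻¹(−48): −48 lies in (−∞, −38), so solve 8x + 2 = −48: x = (−48 − 2)/8 = −25/4.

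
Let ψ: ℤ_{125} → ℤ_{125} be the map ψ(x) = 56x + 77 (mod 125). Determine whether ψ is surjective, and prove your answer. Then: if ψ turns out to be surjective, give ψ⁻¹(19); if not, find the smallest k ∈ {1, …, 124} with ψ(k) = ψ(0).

57

Recall that ψ is surjective if every y in the codomain equals ψ(x) for some x in the domain.
Since gcd(56, 125) = 1, 56 is invertible modulo 125. Euclid's algorithm: 125 = 2·56 + 13, 56 = 4·13 + 4, 13 = 3·4 + 1; back-substituting gives 1 = 96·56 − 43·125, so 56⁻¹ ≡ 96 (mod 125).
Then y ↦ 96(y − 77) is a two-sided inverse to ψ, so every y ∈ ℤ_{125} has a preimage.
So ψ is surjective.
Since ψ is surjective, we compute ψ⁻¹(19): solve 56x + 77 ≡ 19 (mod 125), i.e. 56x ≡ 67 (mod 125).
Multiplying by 56⁻¹ = 96 gives x ≡ 96·67 = 6432 = 51·125 + 57 ≡ 57 (mod 125).
Check: ψ(57) = 56·57 + 77 = 3269 = 26·125 + 19 ≡ 19 (mod 125).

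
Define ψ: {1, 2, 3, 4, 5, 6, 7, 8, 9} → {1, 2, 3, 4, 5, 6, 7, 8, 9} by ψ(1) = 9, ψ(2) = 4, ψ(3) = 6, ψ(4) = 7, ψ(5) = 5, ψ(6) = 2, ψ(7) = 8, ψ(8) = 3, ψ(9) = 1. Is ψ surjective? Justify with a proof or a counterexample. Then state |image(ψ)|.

9

Every element of the codomain has a preimage: 1 = ψ(9), 2 = ψ(6), 3 = ψ(8), 4 = ψ(2), 5 = ψ(5), 6 = ψ(3), 7 = ψ(4), 8 = ψ(7), 9 = ψ(1).
Therefore ψ is surjective.
The image of ψ is {1, 2, 3, 4, 5, 6, 7, 8, 9}, which has 9 elements.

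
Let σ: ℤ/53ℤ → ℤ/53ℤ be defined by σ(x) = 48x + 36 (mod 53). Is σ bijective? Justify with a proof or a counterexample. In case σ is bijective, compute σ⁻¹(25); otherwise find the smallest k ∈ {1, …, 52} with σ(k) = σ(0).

By definition, σ is injective when σ(s) = σ(t) forces s = t.
If σ(s) = σ(t), then 48s ≡ 48t (mod 53). Because gcd(48, 53) = 1, we may cancel 48 to get s ≡ t (mod 53).
We now compute 48⁻¹ mod 53 explicitly. Euclid's algorithm: 53 = 1·48 + 5, 48 = 9·5 + 3, 5 = 1·3 + 2, 3 = 1·2 + 1; back-substituting gives 1 = 21·48 − 19·53, so 48⁻¹ ≡ 21 (mod 53).
For any y ∈ ℤ/53ℤ, x = 21(y − 36) mod 53 satisfies σ(x) = 48·21(y − 36) + 36 ≡ y (since 48·21 ≡ 1 mod 53). So every y has a preimage.
Thus σ is bijective.
Since σ is bijective, we compute σ⁻¹(25): solve 48x + 36 ≡ 25 (mod 53), i.e. 48x ≡ 42 (mod 53).
Multiplying by 48⁻¹ = 21 gives x ≡ 21·42 = 882 = 16·53 + 34 ≡ 34 (mod 53).
Check: σ(34) = 48·34 + 36 = 1668 = 31·53 + 25 ≡ 25 (mod 53).

34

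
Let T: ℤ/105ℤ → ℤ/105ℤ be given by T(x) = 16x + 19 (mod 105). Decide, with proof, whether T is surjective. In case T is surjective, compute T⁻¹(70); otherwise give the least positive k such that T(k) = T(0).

Since gcd(16, 105) = 1, 16 is invertible modulo 105. Euclid's algorithm: 105 = 6·16 + 9, 16 = 1·9 + 7, 9 = 1·7 + 2, 7 = 3·2 + 1; back-substituting gives 1 = 46·16 − 7·105, so 16⁻¹ ≡ 46 (mod 105).
Then y ↦ 46(y − 19) is a two-sided inverse to T, so every y ∈ ℤ/105ℤ has a preimage.
So T is surjective.
Since T is surjective, we compute T⁻¹(70): solve 16x + 19 ≡ 70 (mod 105), i.e. 16x ≡ 51 (mod 105).
Multiplying by 16⁻¹ = 46 gives x ≡ 46·51 = 2346 = 22·105 + 36 ≡ 36 (mod 105).
Check: T(36) = 16·36 + 19 = 595 = 5·105 + 70 ≡ 70 (mod 105).

36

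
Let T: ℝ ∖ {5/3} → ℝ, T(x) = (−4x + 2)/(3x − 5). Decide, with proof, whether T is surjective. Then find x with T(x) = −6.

2

If T(x) = −4/3, cross-multiplying gives 3(−4x + 2) = −4(3x − 5), which simplifies to 6 = 20 — false.  So −4/3 has no preimage and T is not surjective.
Solving T(x) = −6: cross-multiplying gives −4x + 2 = −6(3x − 5), which rearranges to 14x = 28, so x = 2.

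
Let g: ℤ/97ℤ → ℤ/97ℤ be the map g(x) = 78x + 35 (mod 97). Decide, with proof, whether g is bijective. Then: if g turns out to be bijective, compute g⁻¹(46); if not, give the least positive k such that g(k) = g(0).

76

Suppose g(s) = g(t) in ℤ/97ℤ. Then 78s + 35 ≡ 78t + 35 (mod 97), hence 78(s − t) ≡ 0 (mod 97).
Since gcd(78, 97) = 1, 78 is invertible modulo 97, so s − t ≡ 0 (mod 97), i.e. s = t.
We now compute 78⁻¹ mod 97 explicitly. Euclid's algorithm: 97 = 1·78 + 19, 78 = 4·19 + 2, 19 = 9·2 + 1; back-substituting gives 1 = 51·78 − 41·97, so 78⁻¹ ≡ 51 (mod 97).
Then y ↦ 51(y − 35) is a two-sided inverse to g, so every y ∈ ℤ/97ℤ has a preimage.
Thus g is bijective.
Since g is bijective, we compute g⁻¹(46): solve 78x + 35 ≡ 46 (mod 97), i.e. 78x ≡ 11 (mod 97).
Multiplying by 78⁻¹ = 51 gives x ≡ 51·11 = 561 = 5·97 + 76 ≡ 76 (mod 97).
Check: g(76) = 78·76 + 35 = 5963 = 61·97 + 46 ≡ 46 (mod 97).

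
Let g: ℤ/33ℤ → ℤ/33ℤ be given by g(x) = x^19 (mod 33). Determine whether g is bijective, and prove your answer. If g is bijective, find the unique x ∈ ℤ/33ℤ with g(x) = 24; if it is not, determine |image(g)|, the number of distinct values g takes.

6

Computing x^19 mod 33 for each x (by repeated squaring, reducing mod 33 at every step), the values g(0), g(1), …, g(32) are: 0, 1, 17, 15, 25, 20, 24, 19, 29, 27, 10, 11, 12, 28, 26, 3, 31, 2, 30, 7, 5, 21, 22, 23, 6, 4, 14, 9, 13, 8, 18, 16, 32.
Every element of ℤ/33ℤ appears exactly once in this list, so g is a bijection, and in particular bijective.
Since g is bijective, we read off the preimage of 24 from the same table: g(6) = 24, so g⁻¹(24) = 6.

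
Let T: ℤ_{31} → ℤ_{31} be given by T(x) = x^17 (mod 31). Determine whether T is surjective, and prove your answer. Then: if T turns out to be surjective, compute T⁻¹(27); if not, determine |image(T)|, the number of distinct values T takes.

29

Since 31 is prime, the nonzero elements of ℤ_{31} form a cyclic group of order 30.
As gcd(17, 30) = 1, raising to the 17th power is a bijection on this group: if u^17 ≡ v^17 then (uv^{−1})^17 = 1, and the only element of order dividing gcd(17, 30) = 1 is 1, so u = v.
With T(0) = 0 this makes T injective on all of ℤ_{31}, hence bijective (finite equal-size domain and codomain). In particular T is surjective.
Since T is surjective, we find the preimage of 27. The inverse of x ↦ x^17 on (ℤ_{31})^× is x ↦ x^23, because 17·23 = 391 = 13·30 + 1 ≡ 1 (mod 30) and x^{30} = 1 for x ≠ 0 (Fermat). So T⁻¹(27) = 27^23 mod 31.
Repeated squaring mod 31: 27^1 ≡ 27, 27^2 ≡ 27² = 729 ≡ 16, 27^4 ≡ 16² = 256 ≡ 8, 27^8 ≡ 8² = 64 ≡ 2, 27^16 ≡ 2² = 4. Since 23 = 16 + 4 + 2 + 1, 27^23 ≡ 4·8·16·27: 4·8 = 32 ≡ 1, then 1·16 = 16, then 16·27 = 432 ≡ 29. So 27^23 ≡ 29 (mod 31).
Hence T⁻¹(27) = 29.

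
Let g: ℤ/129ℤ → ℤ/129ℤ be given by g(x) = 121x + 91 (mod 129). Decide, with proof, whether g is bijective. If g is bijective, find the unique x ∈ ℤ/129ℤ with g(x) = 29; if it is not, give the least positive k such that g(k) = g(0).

If g(x_1) = g(x_2), then 121x_1 ≡ 121x_2 (mod 129). Because gcd(121, 129) = 1, we may cancel 121 to get x_1 ≡ x_2 (mod 129).
We now compute 121⁻¹ mod 129 explicitly. Euclid's algorithm: 129 = 1·121 + 8, 121 = 15·8 + 1; back-substituting gives 1 = 16·121 − 15·129, so 121⁻¹ ≡ 16 (mod 129).
For any y ∈ ℤ/129ℤ, x = 16(y − 91) mod 129 satisfies g(x) = 121·16(y − 91) + 91 ≡ y (since 121·16 ≡ 1 mod 129). So every y has a preimage.
Thus g is bijective.
Since g is bijective, we compute g⁻¹(29): solve 121x + 91 ≡ 29 (mod 129), i.e. 121x ≡ 67 (mod 129).
Multiplying by 121⁻¹ = 16 gives x ≡ 16·67 = 1072 = 8·129 + 40 ≡ 40 (mod 129).
Check: g(40) = 121·40 + 91 = 4931 = 38·129 + 29 ≡ 29 (mod 129).

40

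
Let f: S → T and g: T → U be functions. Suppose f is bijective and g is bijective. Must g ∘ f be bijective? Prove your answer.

bijective

Injectivity: if g(f(s)) = g(f(t)) then f(s) = f(t) (g injective) so s = t (f injective).
Surjectivity: for c ∈ U pick b with g(b) = c, then a with f(a) = b; then (g ∘ f)(a) = c.
Hence g ∘ f is bijective.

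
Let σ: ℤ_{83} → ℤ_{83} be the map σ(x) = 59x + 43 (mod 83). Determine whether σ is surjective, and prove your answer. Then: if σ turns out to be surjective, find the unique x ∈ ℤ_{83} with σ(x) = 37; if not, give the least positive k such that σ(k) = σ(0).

21

Recall: σ is surjective if every y in the codomain equals σ(x) for some x in the domain.
Since gcd(59, 83) = 1, 59 is invertible modulo 83. Euclid's algorithm: 83 = 1·59 + 24, 59 = 2·24 + 11, 24 = 2·11 + 2, 11 = 5·2 + 1; back-substituting gives 1 = 38·59 − 27·83, so 59⁻¹ ≡ 38 (mod 83).
Then y ↦ 38(y − 43) is a two-sided inverse to σ, so every y ∈ ℤ_{83} has a preimage.
So σ is surjective.
Since σ is surjective, we find σ⁻¹(37): we need 59x ≡ 37 − 43 ≡ 77 (mod 83). Using 59⁻¹ = 38: x ≡ 38·77 = 2926 = 35·83 + 21, so x = 21.
Check: σ(21) = 59·21 + 43 = 1282 = 15·83 + 37 ≡ 37 (mod 83).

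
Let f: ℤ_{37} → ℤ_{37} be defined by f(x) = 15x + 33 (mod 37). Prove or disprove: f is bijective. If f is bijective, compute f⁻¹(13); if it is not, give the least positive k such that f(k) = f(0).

Recall: f is injective if f(a) = f(b) implies a = b.
Suppose f(a) = f(b) in ℤ_{37}. Then 15a + 33 ≡ 15b + 33 (mod 37), therefore 15(a − b) ≡ 0 (mod 37).
Since gcd(15, 37) = 1, 15 is invertible modulo 37, so a − b ≡ 0 (mod 37), i.e. a = b.
We now compute 15⁻¹ mod 37 explicitly. Euclid's algorithm: 37 = 2·15 + 7, 15 = 2·7 + 1; back-substituting gives 1 = 5·15 − 2·37, so 15⁻¹ ≡ 5 (mod 37).
For any y ∈ ℤ_{37}, x = 5(y − 33) mod 37 satisfies f(x) = 15·5(y − 33) + 33 ≡ y (since 15·5 ≡ 1 mod 37). So every y has a preimage.
Thus f is bijective.
Since f is bijective, we find f⁻¹(13): we need 15x ≡ 13 − 33 ≡ 17 (mod 37). Using 15⁻¹ = 5: x ≡ 5·17 = 85 = 2·37 + 11, so x = 11.
Check: f(11) = 15·11 + 33 = 198 = 5·37 + 13 ≡ 13 (mod 37).

11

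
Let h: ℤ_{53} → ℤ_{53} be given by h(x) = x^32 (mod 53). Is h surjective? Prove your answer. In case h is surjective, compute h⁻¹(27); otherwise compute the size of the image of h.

h(2): Repeated squaring mod 53: 2^1 ≡ 2, 2^2 ≡ 2² = 4, 2^4 ≡ 4² = 16, 2^8 ≡ 16² = 256 ≡ 44, 2^16 ≡ 44² = 1936 ≡ 28, 2^32 ≡ 28² = 784 ≡ 42. So 2^32 ≡ 42 (mod 53).
h(7): Repeated squaring mod 53: 7^1 ≡ 7, 7^2 ≡ 7² = 49, 7^4 ≡ 49² = 2401 ≡ 16, 7^8 ≡ 16² = 256 ≡ 44, 7^16 ≡ 44² = 1936 ≡ 28, 7^32 ≡ 28² = 784 ≡ 42. So 7^32 ≡ 42 (mod 53).
So h(2) = h(7) = 42 while 2 ≠ 7, therefore h is not injective.
A non-injective map from the 53-element set ℤ_{53} to itself takes at most 52 distinct values, so it cannot be surjective. Hence h is not surjective.
Since h is not surjective, we determine |image(h)|. Computing x^32 mod 53 for each x (by repeated squaring, reducing mod 53 at every step), the values h(0), h(1), …, h(52) are: 0, 1, 42, 13, 15, 10, 16, 42, 47, 10, 49, 36, 36, 46, 15, 24, 13, 44, 49, 46, 44, 16, 28, 1, 28, 47, 24, 24, 47, 28, 1, 28, 16, 44, 46, 49, 44, 13, 24, 15, 46, 36, 36, 49, 10, 47, 42, 16, 10, 15, 13, 42, 1.
The distinct values are {0, 1, 10, 13, 15, 16, 24, 28, 36, 42, 44, 46, 47, 49}; there are 14 of them.

14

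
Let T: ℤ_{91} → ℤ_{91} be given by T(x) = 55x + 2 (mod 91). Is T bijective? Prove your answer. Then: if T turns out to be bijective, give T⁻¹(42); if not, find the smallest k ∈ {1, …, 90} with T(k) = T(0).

If T(u) = T(v), then 55u ≡ 55v (mod 91). Because gcd(55, 91) = 1, we may cancel 55 to get u ≡ v (mod 91).
We now compute 55⁻¹ mod 91 explicitly. Euclid's algorithm: 91 = 1·55 + 36, 55 = 1·36 + 19, 36 = 1·19 + 17, 19 = 1·17 + 2, 17 = 8·2 + 1; back-substituting gives 1 = 48·55 − 29·91, so 55⁻¹ ≡ 48 (mod 91).
For any y ∈ ℤ_{91}, x = 48(y − 2) mod 91 satisfies T(x) = 55·48(y − 2) + 2 ≡ y (since 55·48 ≡ 1 mod 91). So every y has a preimage.
So T is bijective.
Since T is bijective, we compute T⁻¹(42): solve 55x + 2 ≡ 42 (mod 91), i.e. 55x ≡ 40 (mod 91).
Multiplying by 55⁻¹ = 48 gives x ≡ 48·40 = 1920 = 21·91 + 9 ≡ 9 (mod 91).
Check: T(9) = 55·9 + 2 = 497 = 5·91 + 42 ≡ 42 (mod 91).

9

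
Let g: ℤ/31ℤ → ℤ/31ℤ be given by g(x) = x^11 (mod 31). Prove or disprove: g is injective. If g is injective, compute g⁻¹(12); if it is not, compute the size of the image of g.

Since 31 is prime, the nonzero elements of ℤ/31ℤ form a cyclic group of order 30.
As gcd(11, 30) = 1, raising to the 11th power is a bijection on this group: if x_1^11 ≡ x_2^11 then (x_1x_2^{−1})^11 = 1, and the only element of order dividing gcd(11, 30) = 1 is 1, so x_1 = x_2.
With g(0) = 0 this makes g injective on all of ℤ/31ℤ, hence bijective (finite equal-size domain and codomain). In particular g is injective.
Since g is injective, we find the preimage of 12. The inverse of x ↦ x^11 on (ℤ/31ℤ)^× is x ↦ x^11, because 11·11 = 121 = 4·30 + 1 ≡ 1 (mod 30) and x^{30} = 1 for x ≠ 0 (Fermat). So g⁻¹(12) = 12^11 mod 31.
Repeated squaring mod 31: 12^1 ≡ 12, 12^2 ≡ 12² = 144 ≡ 20, 12^4 ≡ 20² = 400 ≡ 28, 12^8 ≡ 28² = 784 ≡ 9. Since 11 = 8 + 2 + 1, 12^11 ≡ 9·20·12: 9·20 = 180 ≡ 25, then 25·12 = 300 ≡ 21. So 12^11 ≡ 21 (mod 31).
Hence g⁻¹(12) = 21.

21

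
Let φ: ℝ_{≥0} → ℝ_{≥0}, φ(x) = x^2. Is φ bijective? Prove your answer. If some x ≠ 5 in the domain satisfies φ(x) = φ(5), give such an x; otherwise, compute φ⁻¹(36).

On ℝ_{≥0}, x ↦ x^2 is strictly increasing (injective) and for any y ∈ ℝ_{≥0} the 2nd root y^{1/2} lies in ℝ_{≥0} (surjective). So φ is bijective.
Since x ↦ x^2 is strictly increasing on ℝ_{≥0}, it is injective there, so no x ≠ 5 in the domain has φ(x) = φ(5). We therefore compute φ⁻¹(36) = 36^{1/2} = 6 (indeed 6^2 = 36).

6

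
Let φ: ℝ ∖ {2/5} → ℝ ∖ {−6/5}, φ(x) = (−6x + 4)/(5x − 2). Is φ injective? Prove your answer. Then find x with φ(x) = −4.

2/7

Suppose φ(a) = φ(b). Cross-multiplying: (−6a + 4)(5b − 2) = (−6b + 4)(5a − 2).
Expanding both sides and cancelling the symmetric terms leaves −8·(a − b) = 0. Since −8 ≠ 0, a = b. So φ is injective.
Solving φ(x) = −4: cross-multiplying gives −6x + 4 = −4(5x − 2), which rearranges to 14x = 4, so x = 2/7.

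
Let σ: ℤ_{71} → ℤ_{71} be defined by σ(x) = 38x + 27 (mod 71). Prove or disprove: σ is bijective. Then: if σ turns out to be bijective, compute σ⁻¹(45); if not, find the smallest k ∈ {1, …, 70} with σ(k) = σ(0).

Recall that σ is injective when σ(x_1) = σ(x_2) forces x_1 = x_2.
Suppose σ(x_1) = σ(x_2) in ℤ_{71}. Then 38x_1 + 27 ≡ 38x_2 + 27 (mod 71), so 38(x_1 − x_2) ≡ 0 (mod 71).
Since gcd(38, 71) = 1, 38 is invertible modulo 71, thus x_1 − x_2 ≡ 0 (mod 71), i.e. x_1 = x_2.
We now compute 38⁻¹ mod 71 explicitly. Euclid's algorithm: 71 = 1·38 + 33, 38 = 1·33 + 5, 33 = 6·5 + 3, 5 = 1·3 + 2, 3 = 1·2 + 1; back-substituting gives 1 = 43·38 − 23·71, so 38⁻¹ ≡ 43 (mod 71).
Then y ↦ 43(y − 27) is a two-sided inverse to σ, so every y ∈ ℤ_{71} has a preimage.
Therefore σ is bijective.
Since σ is bijective, we compute σ⁻¹(45): solve 38x + 27 ≡ 45 (mod 71), i.e. 38x ≡ 18 (mod 71).
Multiplying by 38⁻¹ = 43 gives x ≡ 43·18 = 774 = 10·71 + 64 ≡ 64 (mod 71).
Check: σ(64) = 38·64 + 27 = 2459 = 34·71 + 45 ≡ 45 (mod 71).

64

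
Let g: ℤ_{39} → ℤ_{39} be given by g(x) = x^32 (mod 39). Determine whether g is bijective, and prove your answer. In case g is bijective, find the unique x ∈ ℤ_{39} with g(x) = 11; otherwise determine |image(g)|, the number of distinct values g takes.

8

g(1) = 1^32 = 1.
g(5): Repeated squaring mod 39: 5^1 ≡ 5, 5^2 ≡ 5² = 25, 5^4 ≡ 25² = 625 ≡ 1, 5^8 ≡ 1² = 1, 5^16 ≡ 1² = 1, 5^32 ≡ 1² = 1. So 5^32 ≡ 1 (mod 39).
So g(1) = g(5) = 1 while 1 ≠ 5, so g is not injective, hence not bijective.
Since g is not bijective, we determine |image(g)|. Computing x^32 mod 39 for each x (by repeated squaring, reducing mod 39 at every step), the values g(0), g(1), …, g(38) are: 0, 1, 22, 9, 16, 1, 3, 16, 1, 3, 22, 22, 27, 13, 1, 9, 22, 16, 27, 16, 16, 27, 16, 22, 9, 1, 13, 27, 22, 22, 3, 1, 16, 3, 1, 16, 9, 22, 1.
The distinct values are {0, 1, 3, 9, 13, 16, 22, 27}; there are 8 of them.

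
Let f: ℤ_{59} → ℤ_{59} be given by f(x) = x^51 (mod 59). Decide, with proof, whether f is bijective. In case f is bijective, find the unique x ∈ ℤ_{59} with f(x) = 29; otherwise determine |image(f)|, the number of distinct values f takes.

Since 59 is prime, the nonzero elements of ℤ_{59} form a cyclic group of order 58.
As gcd(51, 58) = 1, raising to the 51st power is a bijection on this group: if x_1^51 ≡ x_2^51 then (x_1x_2^{−1})^51 = 1, and the only element of order dividing gcd(51, 58) = 1 is 1, so x_1 = x_2.
With f(0) = 0 this makes f injective on all of ℤ_{59}, hence bijective (finite equal-size domain and codomain). In particular f is bijective.
Since f is bijective, we find the preimage of 29. The inverse of x ↦ x^51 on (ℤ_{59})^× is x ↦ x^33, because 51·33 = 1683 = 29·58 + 1 ≡ 1 (mod 58) and x^{58} = 1 for x ≠ 0 (Fermat). So f⁻¹(29) = 29^33 mod 59.
Repeated squaring mod 59: 29^1 ≡ 29, 29^2 ≡ 29² = 841 ≡ 15, 29^4 ≡ 15² = 225 ≡ 48, 29^8 ≡ 48² = 2304 ≡ 3, 29^16 ≡ 3² = 9, 29^32 ≡ 9² = 81 ≡ 22. Since 33 = 32 + 1, 29^33 ≡ 22·29: 22·29 = 638 ≡ 48. So 29^33 ≡ 48 (mod 59).
Hence f⁻¹(29) = 48.

48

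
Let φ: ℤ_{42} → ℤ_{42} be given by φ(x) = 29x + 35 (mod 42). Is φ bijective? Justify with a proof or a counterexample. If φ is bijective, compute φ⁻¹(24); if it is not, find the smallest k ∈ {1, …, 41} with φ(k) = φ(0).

Suppose φ(a) = φ(b) in ℤ_{42}. Then 29a + 35 ≡ 29b + 35 (mod 42), so 29(a − b) ≡ 0 (mod 42).
Since gcd(29, 42) = 1, 29 is invertible modulo 42, therefore a − b ≡ 0 (mod 42), i.e. a = b.
We now compute 29⁻¹ mod 42 explicitly. Euclid's algorithm: 42 = 1·29 + 13, 29 = 2·13 + 3, 13 = 4·3 + 1; back-substituting gives 1 = 29·29 − 20·42, so 29⁻¹ ≡ 29 (mod 42).
For any y ∈ ℤ_{42}, x = 29(y − 35) mod 42 satisfies φ(x) = 29·29(y − 35) + 35 ≡ y (since 29·29 ≡ 1 mod 42). So every y has a preimage.
Thus φ is bijective.
Since φ is bijective, we compute φ⁻¹(24): solve 29x + 35 ≡ 24 (mod 42), i.e. 29x ≡ 31 (mod 42).
Multiplying by 29⁻¹ = 29 gives x ≡ 29·31 = 899 = 21·42 + 17 ≡ 17 (mod 42).
Check: φ(17) = 29·17 + 35 = 528 = 12·42 + 24 ≡ 24 (mod 42).

17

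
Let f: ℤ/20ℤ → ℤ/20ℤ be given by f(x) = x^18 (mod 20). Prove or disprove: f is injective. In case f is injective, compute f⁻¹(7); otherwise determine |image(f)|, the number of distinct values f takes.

6

f(4): Repeated squaring mod 20: 4^1 ≡ 4, 4^2 ≡ 4² = 16, 4^4 ≡ 16² = 256 ≡ 16, 4^8 ≡ 16² = 256 ≡ 16, 4^16 ≡ 16² = 256 ≡ 16. Since 18 = 16 + 2, 4^18 ≡ 16·16: 16·16 = 256 ≡ 16. So 4^18 ≡ 16 (mod 20).
f(6): Repeated squaring mod 20: 6^1 ≡ 6, 6^2 ≡ 6² = 36 ≡ 16, 6^4 ≡ 16² = 256 ≡ 16, 6^8 ≡ 16² = 256 ≡ 16, 6^16 ≡ 16² = 256 ≡ 16. Since 18 = 16 + 2, 6^18 ≡ 16·16: 16·16 = 256 ≡ 16. So 6^18 ≡ 16 (mod 20).
So f(4) = f(6) = 16 while 4 ≠ 6, hence f is not injective.
Since f is not injective, we determine |image(f)|. Computing x^18 mod 20 for each x (by repeated squaring, reducing mod 20 at every step), the values f(0), f(1), …, f(19) are: 0, 1, 4, 9, 16, 5, 16, 9, 4, 1, 0, 1, 4, 9, 16, 5, 16, 9, 4, 1.
The distinct values are {0, 1, 4, 5, 9, 16}; there are 6 of them.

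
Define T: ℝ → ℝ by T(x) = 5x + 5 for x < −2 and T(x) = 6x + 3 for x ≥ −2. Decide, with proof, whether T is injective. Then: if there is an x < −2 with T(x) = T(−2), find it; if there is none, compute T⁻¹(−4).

-14/5

Both pieces are strictly increasing (slopes 5 and 6), so each is injective on its own interval.
The left piece maps (−∞, −2) onto (−∞, −5); the right piece maps [−2, ∞) onto [−9, ∞).
These images overlap. In particular T(−2) = −9 (right piece), and solving 5x + 5 = −9 on the left piece gives x = −14/5 < −2.
So T(−14/5) = T(−2) with −14/5 ≠ −2, and T is not injective. This x = −14/5 is the requested value below −2.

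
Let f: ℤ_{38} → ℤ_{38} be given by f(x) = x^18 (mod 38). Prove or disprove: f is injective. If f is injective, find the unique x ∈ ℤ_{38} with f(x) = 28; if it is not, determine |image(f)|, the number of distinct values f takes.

f(1) = 1^18 = 1.
f(3): Repeated squaring mod 38: 3^1 ≡ 3, 3^2 ≡ 3² = 9, 3^4 ≡ 9² = 81 ≡ 5, 3^8 ≡ 5² = 25, 3^16 ≡ 25² = 625 ≡ 17. Since 18 = 16 + 2, 3^18 ≡ 17·9: 17·9 = 153 ≡ 1. So 3^18 ≡ 1 (mod 38).
So f(1) = f(3) = 1 while 1 ≠ 3, so f is not injective.
Since f is not injective, we determine |image(f)|. Computing x^18 mod 38 for each x (by repeated squaring, reducing mod 38 at every step), the values f(0), f(1), …, f(37) are: 0, 1, 20, 1, 20, 1, 20, 1, 20, 1, 20, 1, 20, 1, 20, 1, 20, 1, 20, 19, 20, 1, 20, 1, 20, 1, 20, 1, 20, 1, 20, 1, 20, 1, 20, 1, 20, 1.
The distinct values are {0, 1, 19, 20}; there are 4 of them.

4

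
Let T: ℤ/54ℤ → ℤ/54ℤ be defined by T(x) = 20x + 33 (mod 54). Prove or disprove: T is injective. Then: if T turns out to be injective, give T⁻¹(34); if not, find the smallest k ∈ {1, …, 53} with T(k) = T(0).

By definition, T is injective when T(a) = T(b) forces a = b.
We have gcd(20, 54) = 2 > 1. Taking a = 0 and b = 27: T(0) = 33 and T(27) = 20·27 + 33 = 573 ≡ 33 (mod 54).
So T(0) = T(27) while 0 ≠ 27, therefore T is not injective.
Since T is not injective, we find the least positive k with T(k) = T(0): this means 20k ≡ 0 (mod 54), i.e. 54 ∣ 20k. Since gcd(20, 54) = 2, dividing through by 2 this holds exactly when 27 ∣ 10k, and as gcd(10, 27) = 1, exactly when 27 ∣ k.
The smallest positive such k is 27.

27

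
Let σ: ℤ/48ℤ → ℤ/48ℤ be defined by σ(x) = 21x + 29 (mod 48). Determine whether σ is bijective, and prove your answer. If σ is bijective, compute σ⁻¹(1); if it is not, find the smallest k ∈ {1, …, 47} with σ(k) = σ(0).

We have gcd(21, 48) = 3 > 1. Taking x_1 = 0 and x_2 = 16: σ(0) = 29 and σ(16) = 21·16 + 29 = 365 ≡ 29 (mod 48).
So σ(0) = σ(16) while 0 ≠ 16, hence σ is not injective, hence not bijective.
Since σ is not bijective, we find the least positive k with σ(k) = σ(0): this means 21k ≡ 0 (mod 48), i.e. 48 ∣ 21k. Since gcd(21, 48) = 3, dividing through by 3 this holds exactly when 16 ∣ 7k, and as gcd(7, 16) = 1, exactly when 16 ∣ k.
The smallest positive such k is 16.

16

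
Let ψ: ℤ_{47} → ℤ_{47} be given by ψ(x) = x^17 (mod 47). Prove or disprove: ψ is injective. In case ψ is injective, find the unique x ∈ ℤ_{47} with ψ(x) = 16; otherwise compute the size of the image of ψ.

34

Since 47 is prime, the nonzero elements of ℤ_{47} form a cyclic group of order 46.
As gcd(17, 46) = 1, raising to the 17th power is a bijection on this group: if x_1^17 ≡ x_2^17 then (x_1x_2^{−1})^17 = 1, and the only element of order dividing gcd(17, 46) = 1 is 1, so x_1 = x_2.
With ψ(0) = 0 this makes ψ injective on all of ℤ_{47}, hence bijective (finite equal-size domain and codomain). In particular ψ is injective.
Since ψ is injective, we find the preimage of 16. The inverse of x ↦ x^17 on (ℤ_{47})^× is x ↦ x^19, because 17·19 = 323 = 7·46 + 1 ≡ 1 (mod 46) and x^{46} = 1 for x ≠ 0 (Fermat). So ψ⁻¹(16) = 16^19 mod 47.
Repeated squaring mod 47: 16^1 ≡ 16, 16^2 ≡ 16² = 256 ≡ 21, 16^4 ≡ 21² = 441 ≡ 18, 16^8 ≡ 18² = 324 ≡ 42, 16^16 ≡ 42² = 1764 ≡ 25. Since 19 = 16 + 2 + 1, 16^19 ≡ 25·21·16: 25·21 = 525 ≡ 8, then 8·16 = 128 ≡ 34. So 16^19 ≡ 34 (mod 47).
Hence ψ⁻¹(16) = 34.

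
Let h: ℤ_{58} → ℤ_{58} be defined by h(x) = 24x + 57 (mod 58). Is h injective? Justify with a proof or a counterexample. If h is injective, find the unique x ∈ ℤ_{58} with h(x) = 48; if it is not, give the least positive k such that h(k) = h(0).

29

Recall: h is injective when h(a) = h(b) forces a = b.
We have gcd(24, 58) = 2 > 1. Taking a = 0 and b = 29: h(0) = 57 and h(29) = 24·29 + 57 = 753 ≡ 57 (mod 58).
So h(0) = h(29) while 0 ≠ 29, so h is not injective.
Since h is not injective, we find the least positive k with h(k) = h(0): this means 24k ≡ 0 (mod 58), i.e. 58 ∣ 24k. Since gcd(24, 58) = 2, dividing through by 2 this holds exactly when 29 ∣ 12k, and as gcd(12, 29) = 1, exactly when 29 ∣ k.
The smallest positive such k is 29.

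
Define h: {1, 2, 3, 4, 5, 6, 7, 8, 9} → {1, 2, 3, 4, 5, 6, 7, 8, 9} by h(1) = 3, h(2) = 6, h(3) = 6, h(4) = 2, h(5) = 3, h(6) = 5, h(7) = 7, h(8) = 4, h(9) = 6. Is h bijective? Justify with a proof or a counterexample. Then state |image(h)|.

h(2) = 6 = h(3) with 2 ≠ 3, so h is not injective, hence not bijective.
The image of h is {2, 3, 4, 5, 6, 7}, which has 6 elements.

6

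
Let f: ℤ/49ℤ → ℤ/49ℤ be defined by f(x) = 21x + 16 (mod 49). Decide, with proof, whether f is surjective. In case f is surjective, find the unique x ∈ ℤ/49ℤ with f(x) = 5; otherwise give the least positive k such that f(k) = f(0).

7

Recall that f is surjective if every y in the codomain equals f(x) for some x in the domain.
Since gcd(21, 49) = 7, we have 21x ≡ 0 (mod 7) for all x, so f(x) ≡ 2 (mod 7).
But 0 ≢ 2 (mod 7), so 0 ∈ ℤ/49ℤ has no preimage. Hence f is not surjective.
Since f is not surjective, we find the least positive k with f(k) = f(0): this means 21k ≡ 0 (mod 49), i.e. 49 ∣ 21k. Since gcd(21, 49) = 7, dividing through by 7 this holds exactly when 7 ∣ 3k, and as gcd(3, 7) = 1, exactly when 7 ∣ k.
The smallest positive such k is 7.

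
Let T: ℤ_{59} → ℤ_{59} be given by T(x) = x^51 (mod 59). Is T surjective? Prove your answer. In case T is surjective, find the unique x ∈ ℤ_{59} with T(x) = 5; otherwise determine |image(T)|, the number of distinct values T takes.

Since 59 is prime, the nonzero elements of ℤ_{59} form a cyclic group of order 58.
As gcd(51, 58) = 1, raising to the 51st power is a bijection on this group: if a^51 ≡ b^51 then (ab^{−1})^51 = 1, and the only element of order dividing gcd(51, 58) = 1 is 1, so a = b.
With T(0) = 0 this makes T injective on all of ℤ_{59}, hence bijective (finite equal-size domain and codomain). In particular T is surjective.
Since T is surjective, we find the preimage of 5. The inverse of x ↦ x^51 on (ℤ_{59})^× is x ↦ x^33, because 51·33 = 1683 = 29·58 + 1 ≡ 1 (mod 58) and x^{58} = 1 for x ≠ 0 (Fermat). So T⁻¹(5) = 5^33 mod 59.
Repeated squaring mod 59: 5^1 ≡ 5, 5^2 ≡ 5² = 25, 5^4 ≡ 25² = 625 ≡ 35, 5^8 ≡ 35² = 1225 ≡ 45, 5^16 ≡ 45² = 2025 ≡ 19, 5^32 ≡ 19² = 361 ≡ 7. Since 33 = 32 + 1, 5^33 ≡ 7·5: 7·5 = 35. So 5^33 ≡ 35 (mod 59).
Hence T⁻¹(5) = 35.

35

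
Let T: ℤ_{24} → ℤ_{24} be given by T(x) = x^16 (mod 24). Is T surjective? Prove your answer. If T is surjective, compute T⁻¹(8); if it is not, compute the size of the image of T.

4

T(2): Repeated squaring mod 24: 2^1 ≡ 2, 2^2 ≡ 2² = 4, 2^4 ≡ 4² = 16, 2^8 ≡ 16² = 256 ≡ 16, 2^16 ≡ 16² = 256 ≡ 16. So 2^16 ≡ 16 (mod 24).
T(4): Repeated squaring mod 24: 4^1 ≡ 4, 4^2 ≡ 4² = 16, 4^4 ≡ 16² = 256 ≡ 16, 4^8 ≡ 16² = 256 ≡ 16, 4^16 ≡ 16² = 256 ≡ 16. So 4^16 ≡ 16 (mod 24).
So T(2) = T(4) = 16 while 2 ≠ 4, so T is not injective.
A non-injective map from the 24-element set ℤ_{24} to itself takes at most 23 distinct values, so it cannot be surjective. So T is not surjective.
Since T is not surjective, we determine |image(T)|. Computing x^16 mod 24 for each x (by repeated squaring, reducing mod 24 at every step), the values T(0), T(1), …, T(23) are: 0, 1, 16, 9, 16, 1, 0, 1, 16, 9, 16, 1, 0, 1, 16, 9, 16, 1, 0, 1, 16, 9, 16, 1.
The distinct values are {0, 1, 9, 16}; there are 4 of them.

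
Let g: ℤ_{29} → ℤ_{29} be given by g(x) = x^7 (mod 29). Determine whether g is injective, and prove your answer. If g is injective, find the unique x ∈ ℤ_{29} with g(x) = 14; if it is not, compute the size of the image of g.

5

g(2): Repeated squaring mod 29: 2^1 ≡ 2, 2^2 ≡ 2² = 4, 2^4 ≡ 4² = 16. Since 7 = 4 + 2 + 1, 2^7 ≡ 16·4·2: 16·4 = 64 ≡ 6, then 6·2 = 12. So 2^7 ≡ 12 (mod 29).
g(3): Repeated squaring mod 29: 3^1 ≡ 3, 3^2 ≡ 3² = 9, 3^4 ≡ 9² = 81 ≡ 23. Since 7 = 4 + 2 + 1, 3^7 ≡ 23·9·3: 23·9 = 207 ≡ 4, then 4·3 = 12. So 3^7 ≡ 12 (mod 29).
So g(2) = g(3) = 12 while 2 ≠ 3, therefore g is not injective.
Since g is not injective, we determine |image(g)|. Computing x^7 mod 29 for each x (by repeated squaring, reducing mod 29 at every step), the values g(0), g(1), …, g(28) are: 0, 1, 12, 12, 28, 28, 28, 1, 17, 28, 17, 12, 17, 28, 12, 17, 1, 12, 17, 12, 1, 12, 28, 1, 1, 1, 17, 17, 28.
The distinct values are {0, 1, 12, 17, 28}; there are 5 of them.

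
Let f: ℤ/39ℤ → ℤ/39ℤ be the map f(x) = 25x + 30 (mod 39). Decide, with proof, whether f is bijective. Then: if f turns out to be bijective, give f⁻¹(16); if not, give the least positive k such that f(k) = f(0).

By definition, f is injective when f(x_1) = f(x_2) forces x_1 = x_2.
Suppose f(x_1) = f(x_2) in ℤ/39ℤ. Then 25x_1 + 30 ≡ 25x_2 + 30 (mod 39), therefore 25(x_1 − x_2) ≡ 0 (mod 39).
Since gcd(25, 39) = 1, 25 is invertible modulo 39, thus x_1 − x_2 ≡ 0 (mod 39), i.e. x_1 = x_2.
We now compute 25⁻¹ mod 39 explicitly. Euclid's algorithm: 39 = 1·25 + 14, 25 = 1·14 + 11, 14 = 1·11 + 3, 11 = 3·3 + 2, 3 = 1·2 + 1; back-substituting gives 1 = 25·25 − 16·39, so 25⁻¹ ≡ 25 (mod 39).
Then y ↦ 25(y − 30) is a two-sided inverse to f, so every y ∈ ℤ/39ℤ has a preimage.
Hence f is bijective.
Since f is bijective, we compute f⁻¹(16): solve 25x + 30 ≡ 16 (mod 39), i.e. 25x ≡ 25 (mod 39).
Multiplying by 25⁻¹ = 25 gives x ≡ 25·25 = 625 = 16·39 + 1 ≡ 1 (mod 39).
Check: f(1) = 25·1 + 30 = 55 = 1·39 + 16 ≡ 16 (mod 39).

1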